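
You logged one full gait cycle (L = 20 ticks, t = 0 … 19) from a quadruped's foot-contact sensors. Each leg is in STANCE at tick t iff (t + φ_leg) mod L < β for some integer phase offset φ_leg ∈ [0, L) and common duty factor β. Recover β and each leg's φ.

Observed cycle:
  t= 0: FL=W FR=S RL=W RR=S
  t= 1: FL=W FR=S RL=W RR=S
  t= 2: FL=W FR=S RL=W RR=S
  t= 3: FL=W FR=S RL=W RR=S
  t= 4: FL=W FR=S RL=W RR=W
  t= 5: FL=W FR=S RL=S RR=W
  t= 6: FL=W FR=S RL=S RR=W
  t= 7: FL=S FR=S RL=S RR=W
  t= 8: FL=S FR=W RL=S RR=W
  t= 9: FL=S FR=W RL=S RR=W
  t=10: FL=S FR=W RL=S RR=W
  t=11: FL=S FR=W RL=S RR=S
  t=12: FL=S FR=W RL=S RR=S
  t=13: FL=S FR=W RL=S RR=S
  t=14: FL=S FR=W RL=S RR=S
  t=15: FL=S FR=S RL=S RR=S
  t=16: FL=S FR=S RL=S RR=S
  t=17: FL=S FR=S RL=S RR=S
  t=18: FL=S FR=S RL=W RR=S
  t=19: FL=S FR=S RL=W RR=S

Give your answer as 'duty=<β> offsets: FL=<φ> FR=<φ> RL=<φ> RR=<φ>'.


duty β = stance ticks per leg = 13
FL: stance ticks = 13; W→S at t=7 → φ=13
FR: stance ticks = 13; W→S at t=15 → φ=5
RL: stance ticks = 13; W→S at t=5 → φ=15
RR: stance ticks = 13; W→S at t=11 → φ=9

duty=13 offsets: FL=13 FR=5 RL=15 RR=9


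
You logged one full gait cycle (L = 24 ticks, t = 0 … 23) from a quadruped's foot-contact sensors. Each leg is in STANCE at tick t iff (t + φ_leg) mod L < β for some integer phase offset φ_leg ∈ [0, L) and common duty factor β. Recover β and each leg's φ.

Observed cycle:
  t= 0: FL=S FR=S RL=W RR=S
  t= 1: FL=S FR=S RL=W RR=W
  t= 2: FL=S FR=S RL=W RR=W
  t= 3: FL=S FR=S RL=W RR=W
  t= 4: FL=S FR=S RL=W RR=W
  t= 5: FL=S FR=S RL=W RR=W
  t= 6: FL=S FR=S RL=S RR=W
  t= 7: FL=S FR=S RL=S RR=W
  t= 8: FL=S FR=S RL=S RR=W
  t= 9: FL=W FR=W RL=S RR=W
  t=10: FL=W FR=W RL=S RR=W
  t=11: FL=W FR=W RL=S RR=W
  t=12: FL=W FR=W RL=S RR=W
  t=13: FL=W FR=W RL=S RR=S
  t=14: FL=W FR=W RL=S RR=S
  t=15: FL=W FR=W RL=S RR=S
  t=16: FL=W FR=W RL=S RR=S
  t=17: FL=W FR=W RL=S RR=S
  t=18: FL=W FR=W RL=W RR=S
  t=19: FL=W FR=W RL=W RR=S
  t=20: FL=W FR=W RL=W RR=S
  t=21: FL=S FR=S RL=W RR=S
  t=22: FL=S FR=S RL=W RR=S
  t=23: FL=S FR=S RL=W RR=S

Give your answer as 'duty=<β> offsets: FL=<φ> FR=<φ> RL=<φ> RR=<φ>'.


duty=12 offsets: FL=3 FR=3 RL=18 RR=11

duty β = stance ticks per leg = 12
FL: stance ticks = 12; W→S at t=21 → φ=3
FR: stance ticks = 12; W→S at t=21 → φ=3
RL: stance ticks = 12; W→S at t=6 → φ=18
RR: stance ticks = 12; W→S at t=13 → φ=11


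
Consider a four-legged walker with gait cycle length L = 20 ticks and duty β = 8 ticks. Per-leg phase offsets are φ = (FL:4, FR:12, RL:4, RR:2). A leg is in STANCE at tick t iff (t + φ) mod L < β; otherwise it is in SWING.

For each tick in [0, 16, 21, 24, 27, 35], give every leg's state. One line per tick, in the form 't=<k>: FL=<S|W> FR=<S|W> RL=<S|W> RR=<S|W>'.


t=0: phase=(4,12,4,2) vs β=8 → FL=S FR=W RL=S RR=S
t=16: phase=(0,8,0,18) vs β=8 → FL=S FR=W RL=S RR=W
t=21: phase=(5,13,5,3) vs β=8 → FL=S FR=W RL=S RR=S
t=24: phase=(8,16,8,6) vs β=8 → FL=W FR=W RL=W RR=S
t=27: phase=(11,19,11,9) vs β=8 → FL=W FR=W RL=W RR=W
t=35: phase=(19,7,19,17) vs β=8 → FL=W FR=S RL=W RR=W

t=0: FL=S FR=W RL=S RR=S
t=16: FL=S FR=W RL=S RR=W
t=21: FL=S FR=W RL=S RR=S
t=24: FL=W FR=W RL=W RR=S
t=27: FL=W FR=W RL=W RR=W
t=35: FL=W FR=S RL=W RR=W


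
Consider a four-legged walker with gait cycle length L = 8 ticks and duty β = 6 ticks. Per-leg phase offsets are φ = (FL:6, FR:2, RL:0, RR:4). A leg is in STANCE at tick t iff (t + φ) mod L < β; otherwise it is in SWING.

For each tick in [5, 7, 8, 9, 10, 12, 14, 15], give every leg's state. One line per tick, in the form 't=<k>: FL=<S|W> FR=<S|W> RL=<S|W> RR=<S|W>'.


t=5: phase=(3,7,5,1) vs β=6 → FL=S FR=W RL=S RR=S
t=7: phase=(5,1,7,3) vs β=6 → FL=S FR=S RL=W RR=S
t=8: phase=(6,2,0,4) vs β=6 → FL=W FR=S RL=S RR=S
t=9: phase=(7,3,1,5) vs β=6 → FL=W FR=S RL=S RR=S
t=10: phase=(0,4,2,6) vs β=6 → FL=S FR=S RL=S RR=W
t=12: phase=(2,6,4,0) vs β=6 → FL=S FR=W RL=S RR=S
t=14: phase=(4,0,6,2) vs β=6 → FL=S FR=S RL=W RR=S
t=15: phase=(5,1,7,3) vs β=6 → FL=S FR=S RL=W RR=S

t=5: FL=S FR=W RL=S RR=S
t=7: FL=S FR=S RL=W RR=S
t=8: FL=W FR=S RL=S RR=S
t=9: FL=W FR=S RL=S RR=S
t=10: FL=S FR=S RL=S RR=W
t=12: FL=S FR=W RL=S RR=S
t=14: FL=S FR=S RL=W RR=S
t=15: FL=S FR=S RL=W RR=S


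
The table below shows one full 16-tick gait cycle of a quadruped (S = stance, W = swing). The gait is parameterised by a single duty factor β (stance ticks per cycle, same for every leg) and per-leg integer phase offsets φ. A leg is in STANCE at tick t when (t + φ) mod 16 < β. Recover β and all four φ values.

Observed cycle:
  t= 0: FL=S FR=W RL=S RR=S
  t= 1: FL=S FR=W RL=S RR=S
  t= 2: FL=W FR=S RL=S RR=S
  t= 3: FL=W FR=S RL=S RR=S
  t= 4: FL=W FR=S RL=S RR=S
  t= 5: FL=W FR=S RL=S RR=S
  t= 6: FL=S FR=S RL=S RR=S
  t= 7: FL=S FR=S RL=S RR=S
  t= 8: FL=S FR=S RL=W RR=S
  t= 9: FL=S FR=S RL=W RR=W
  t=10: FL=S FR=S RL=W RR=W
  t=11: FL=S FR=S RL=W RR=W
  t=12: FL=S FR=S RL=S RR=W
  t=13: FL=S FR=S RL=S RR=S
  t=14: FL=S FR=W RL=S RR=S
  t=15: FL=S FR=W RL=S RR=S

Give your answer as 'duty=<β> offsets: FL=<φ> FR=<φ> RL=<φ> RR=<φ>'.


duty=12 offsets: FL=10 FR=14 RL=4 RR=3

duty β = stance ticks per leg = 12
FL: stance ticks = 12; W→S at t=6 → φ=10
FR: stance ticks = 12; W→S at t=2 → φ=14
RL: stance ticks = 12; W→S at t=12 → φ=4
RR: stance ticks = 12; W→S at t=13 → φ=3


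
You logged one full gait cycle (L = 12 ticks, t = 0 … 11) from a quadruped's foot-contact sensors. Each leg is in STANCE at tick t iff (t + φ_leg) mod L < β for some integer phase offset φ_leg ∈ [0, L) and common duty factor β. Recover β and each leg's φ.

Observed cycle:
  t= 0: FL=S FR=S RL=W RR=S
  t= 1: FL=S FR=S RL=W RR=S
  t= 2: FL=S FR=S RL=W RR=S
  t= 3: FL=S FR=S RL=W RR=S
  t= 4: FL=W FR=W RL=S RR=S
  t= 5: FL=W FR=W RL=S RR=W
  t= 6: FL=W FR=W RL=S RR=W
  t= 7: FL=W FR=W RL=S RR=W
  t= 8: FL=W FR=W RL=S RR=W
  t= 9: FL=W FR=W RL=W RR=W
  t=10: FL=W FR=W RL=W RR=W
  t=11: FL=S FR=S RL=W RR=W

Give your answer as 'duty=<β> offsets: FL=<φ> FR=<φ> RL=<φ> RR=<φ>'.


duty β = stance ticks per leg = 5
FL: stance ticks = 5; W→S at t=11 → φ=1
FR: stance ticks = 5; W→S at t=11 → φ=1
RL: stance ticks = 5; W→S at t=4 → φ=8
RR: stance ticks = 5; W→S at t=0 → φ=0

duty=5 offsets: FL=1 FR=1 RL=8 RR=0


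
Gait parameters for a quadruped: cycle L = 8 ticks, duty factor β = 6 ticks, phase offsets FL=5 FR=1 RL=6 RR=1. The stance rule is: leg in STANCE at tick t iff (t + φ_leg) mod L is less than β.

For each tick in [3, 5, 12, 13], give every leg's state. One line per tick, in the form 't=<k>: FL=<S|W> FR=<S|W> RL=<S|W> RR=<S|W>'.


t=3: FL=S FR=S RL=S RR=S
t=5: FL=S FR=W RL=S RR=W
t=12: FL=S FR=S RL=S RR=S
t=13: FL=S FR=W RL=S RR=W

t=3: phase=(0,4,1,4) vs β=6 → FL=S FR=S RL=S RR=S
t=5: phase=(2,6,3,6) vs β=6 → FL=S FR=W RL=S RR=W
t=12: phase=(1,5,2,5) vs β=6 → FL=S FR=S RL=S RR=S
t=13: phase=(2,6,3,6) vs β=6 → FL=S FR=W RL=S RR=W


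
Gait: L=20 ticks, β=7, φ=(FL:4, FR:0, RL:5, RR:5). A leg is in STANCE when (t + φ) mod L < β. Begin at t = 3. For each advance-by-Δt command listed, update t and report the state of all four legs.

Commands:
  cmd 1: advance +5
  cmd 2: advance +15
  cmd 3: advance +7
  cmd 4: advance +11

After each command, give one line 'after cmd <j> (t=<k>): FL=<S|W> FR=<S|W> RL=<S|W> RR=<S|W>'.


after cmd 1 (t=8): FL=W FR=W RL=W RR=W
after cmd 2 (t=23): FL=W FR=S RL=W RR=W
after cmd 3 (t=30): FL=W FR=W RL=W RR=W
after cmd 4 (t=41): FL=S FR=S RL=S RR=S

start t=3: FL=W FR=S RL=W RR=W
cmd 1: advance +5 → t=8, phase=(12,8,13,13) → FL=W FR=W RL=W RR=W
cmd 2: advance +15 → t=23, phase=(7,3,8,8) → FL=W FR=S RL=W RR=W
cmd 3: advance +7 → t=30, phase=(14,10,15,15) → FL=W FR=W RL=W RR=W
cmd 4: advance +11 → t=41, phase=(5,1,6,6) → FL=S FR=S RL=S RR=S


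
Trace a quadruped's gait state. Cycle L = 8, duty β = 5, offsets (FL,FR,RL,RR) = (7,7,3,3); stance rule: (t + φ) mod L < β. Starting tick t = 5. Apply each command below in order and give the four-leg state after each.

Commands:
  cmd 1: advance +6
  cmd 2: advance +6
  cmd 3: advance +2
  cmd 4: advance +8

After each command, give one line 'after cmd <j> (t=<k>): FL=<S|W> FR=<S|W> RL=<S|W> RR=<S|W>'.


start t=5: FL=S FR=S RL=S RR=S
cmd 1: advance +6 → t=11, phase=(2,2,6,6) → FL=S FR=S RL=W RR=W
cmd 2: advance +6 → t=17, phase=(0,0,4,4) → FL=S FR=S RL=S RR=S
cmd 3: advance +2 → t=19, phase=(2,2,6,6) → FL=S FR=S RL=W RR=W
cmd 4: advance +8 → t=27, phase=(2,2,6,6) → FL=S FR=S RL=W RR=W

after cmd 1 (t=11): FL=S FR=S RL=W RR=W
after cmd 2 (t=17): FL=S FR=S RL=S RR=S
after cmd 3 (t=19): FL=S FR=S RL=W RR=W
after cmd 4 (t=27): FL=S FR=S RL=W RR=W


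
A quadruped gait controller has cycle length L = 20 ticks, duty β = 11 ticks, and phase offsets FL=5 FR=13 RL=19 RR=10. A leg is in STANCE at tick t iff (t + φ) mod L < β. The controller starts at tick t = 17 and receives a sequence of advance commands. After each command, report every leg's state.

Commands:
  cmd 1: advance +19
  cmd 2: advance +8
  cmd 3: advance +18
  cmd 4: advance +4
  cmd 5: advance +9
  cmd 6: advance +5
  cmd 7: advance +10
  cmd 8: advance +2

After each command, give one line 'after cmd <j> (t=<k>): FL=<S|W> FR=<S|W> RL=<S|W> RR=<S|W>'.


start t=17: FL=S FR=S RL=W RR=S
cmd 1: advance +19 → t=36, phase=(1,9,15,6) → FL=S FR=S RL=W RR=S
cmd 2: advance +8 → t=44, phase=(9,17,3,14) → FL=S FR=W RL=S RR=W
cmd 3: advance +18 → t=62, phase=(7,15,1,12) → FL=S FR=W RL=S RR=W
cmd 4: advance +4 → t=66, phase=(11,19,5,16) → FL=W FR=W RL=S RR=W
cmd 5: advance +9 → t=75, phase=(0,8,14,5) → FL=S FR=S RL=W RR=S
cmd 6: advance +5 → t=80, phase=(5,13,19,10) → FL=S FR=W RL=W RR=S
cmd 7: advance +10 → t=90, phase=(15,3,9,0) → FL=W FR=S RL=S RR=S
cmd 8: advance +2 → t=92, phase=(17,5,11,2) → FL=W FR=S RL=W RR=S

after cmd 1 (t=36): FL=S FR=S RL=W RR=S
after cmd 2 (t=44): FL=S FR=W RL=S RR=W
after cmd 3 (t=62): FL=S FR=W RL=S RR=W
after cmd 4 (t=66): FL=W FR=W RL=S RR=W
after cmd 5 (t=75): FL=S FR=S RL=W RR=S
after cmd 6 (t=80): FL=S FR=W RL=W RR=S
after cmd 7 (t=90): FL=W FR=S RL=S RR=S
after cmd 8 (t=92): FL=W FR=S RL=W RR=S


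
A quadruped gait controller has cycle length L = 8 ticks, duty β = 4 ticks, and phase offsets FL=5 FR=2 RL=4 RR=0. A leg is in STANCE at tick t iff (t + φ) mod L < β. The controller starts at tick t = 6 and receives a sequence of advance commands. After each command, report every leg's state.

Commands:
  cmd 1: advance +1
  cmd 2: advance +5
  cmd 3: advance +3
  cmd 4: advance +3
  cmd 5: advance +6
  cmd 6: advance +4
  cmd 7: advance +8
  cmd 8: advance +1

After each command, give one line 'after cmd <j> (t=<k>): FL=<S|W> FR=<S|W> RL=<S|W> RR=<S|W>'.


after cmd 1 (t=7): FL=W FR=S RL=S RR=W
after cmd 2 (t=12): FL=S FR=W RL=S RR=W
after cmd 3 (t=15): FL=W FR=S RL=S RR=W
after cmd 4 (t=18): FL=W FR=W RL=W RR=S
after cmd 5 (t=24): FL=W FR=S RL=W RR=S
after cmd 6 (t=28): FL=S FR=W RL=S RR=W
after cmd 7 (t=36): FL=S FR=W RL=S RR=W
after cmd 8 (t=37): FL=S FR=W RL=S RR=W

start t=6: FL=S FR=S RL=S RR=W
cmd 1: advance +1 → t=7, phase=(4,1,3,7) → FL=W FR=S RL=S RR=W
cmd 2: advance +5 → t=12, phase=(1,6,0,4) → FL=S FR=W RL=S RR=W
cmd 3: advance +3 → t=15, phase=(4,1,3,7) → FL=W FR=S RL=S RR=W
cmd 4: advance +3 → t=18, phase=(7,4,6,2) → FL=W FR=W RL=W RR=S
cmd 5: advance +6 → t=24, phase=(5,2,4,0) → FL=W FR=S RL=W RR=S
cmd 6: advance +4 → t=28, phase=(1,6,0,4) → FL=S FR=W RL=S RR=W
cmd 7: advance +8 → t=36, phase=(1,6,0,4) → FL=S FR=W RL=S RR=W
cmd 8: advance +1 → t=37, phase=(2,7,1,5) → FL=S FR=W RL=S RR=W


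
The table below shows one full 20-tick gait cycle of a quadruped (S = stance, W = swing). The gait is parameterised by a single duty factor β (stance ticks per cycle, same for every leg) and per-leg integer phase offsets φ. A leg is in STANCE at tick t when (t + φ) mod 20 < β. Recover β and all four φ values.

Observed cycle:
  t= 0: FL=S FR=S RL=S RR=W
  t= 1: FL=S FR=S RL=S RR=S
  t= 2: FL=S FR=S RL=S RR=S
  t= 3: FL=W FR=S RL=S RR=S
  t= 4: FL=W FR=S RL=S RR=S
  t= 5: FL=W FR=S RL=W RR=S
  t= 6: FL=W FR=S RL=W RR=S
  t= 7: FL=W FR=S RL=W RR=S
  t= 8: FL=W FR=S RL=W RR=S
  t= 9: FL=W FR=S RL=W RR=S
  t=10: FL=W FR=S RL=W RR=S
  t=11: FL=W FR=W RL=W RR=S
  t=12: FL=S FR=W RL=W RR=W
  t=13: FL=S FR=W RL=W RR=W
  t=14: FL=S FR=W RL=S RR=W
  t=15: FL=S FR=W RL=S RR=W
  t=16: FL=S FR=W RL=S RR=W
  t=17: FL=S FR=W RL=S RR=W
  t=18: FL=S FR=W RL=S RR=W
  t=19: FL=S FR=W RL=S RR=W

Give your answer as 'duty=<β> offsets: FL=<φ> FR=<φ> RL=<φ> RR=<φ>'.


duty=11 offsets: FL=8 FR=0 RL=6 RR=19

duty β = stance ticks per leg = 11
FL: stance ticks = 11; W→S at t=12 → φ=8
FR: stance ticks = 11; W→S at t=0 → φ=0
RL: stance ticks = 11; W→S at t=14 → φ=6
RR: stance ticks = 11; W→S at t=1 → φ=19


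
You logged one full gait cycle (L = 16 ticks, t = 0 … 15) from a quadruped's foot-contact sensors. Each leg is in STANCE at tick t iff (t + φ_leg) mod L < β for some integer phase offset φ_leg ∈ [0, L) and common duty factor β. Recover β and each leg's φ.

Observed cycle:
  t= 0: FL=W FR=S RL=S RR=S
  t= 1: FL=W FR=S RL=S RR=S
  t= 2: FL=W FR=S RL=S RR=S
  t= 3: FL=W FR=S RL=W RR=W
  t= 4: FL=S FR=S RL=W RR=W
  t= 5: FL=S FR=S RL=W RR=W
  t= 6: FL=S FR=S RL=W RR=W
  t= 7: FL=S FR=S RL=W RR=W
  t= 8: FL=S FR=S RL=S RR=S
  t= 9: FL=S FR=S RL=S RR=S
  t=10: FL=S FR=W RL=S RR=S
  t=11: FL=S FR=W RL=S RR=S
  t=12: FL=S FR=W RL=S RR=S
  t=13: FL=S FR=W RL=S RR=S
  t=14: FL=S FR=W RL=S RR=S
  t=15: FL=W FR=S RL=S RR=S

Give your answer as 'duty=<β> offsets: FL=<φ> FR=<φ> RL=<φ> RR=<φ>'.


duty β = stance ticks per leg = 11
FL: stance ticks = 11; W→S at t=4 → φ=12
FR: stance ticks = 11; W→S at t=15 → φ=1
RL: stance ticks = 11; W→S at t=8 → φ=8
RR: stance ticks = 11; W→S at t=8 → φ=8

duty=11 offsets: FL=12 FR=1 RL=8 RR=8


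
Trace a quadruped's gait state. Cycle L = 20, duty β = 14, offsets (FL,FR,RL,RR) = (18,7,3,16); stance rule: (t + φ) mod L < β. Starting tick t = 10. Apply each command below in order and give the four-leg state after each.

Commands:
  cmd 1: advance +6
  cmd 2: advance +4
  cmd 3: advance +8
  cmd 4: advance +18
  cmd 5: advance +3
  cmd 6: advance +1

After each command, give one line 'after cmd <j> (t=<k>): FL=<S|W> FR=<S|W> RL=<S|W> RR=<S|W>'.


start t=10: FL=S FR=W RL=S RR=S
cmd 1: advance +6 → t=16, phase=(14,3,19,12) → FL=W FR=S RL=W RR=S
cmd 2: advance +4 → t=20, phase=(18,7,3,16) → FL=W FR=S RL=S RR=W
cmd 3: advance +8 → t=28, phase=(6,15,11,4) → FL=S FR=W RL=S RR=S
cmd 4: advance +18 → t=46, phase=(4,13,9,2) → FL=S FR=S RL=S RR=S
cmd 5: advance +3 → t=49, phase=(7,16,12,5) → FL=S FR=W RL=S RR=S
cmd 6: advance +1 → t=50, phase=(8,17,13,6) → FL=S FR=W RL=S RR=S

after cmd 1 (t=16): FL=W FR=S RL=W RR=S
after cmd 2 (t=20): FL=W FR=S RL=S RR=W
after cmd 3 (t=28): FL=S FR=W RL=S RR=S
after cmd 4 (t=46): FL=S FR=S RL=S RR=S
after cmd 5 (t=49): FL=S FR=W RL=S RR=S
after cmd 6 (t=50): FL=S FR=W RL=S RR=S


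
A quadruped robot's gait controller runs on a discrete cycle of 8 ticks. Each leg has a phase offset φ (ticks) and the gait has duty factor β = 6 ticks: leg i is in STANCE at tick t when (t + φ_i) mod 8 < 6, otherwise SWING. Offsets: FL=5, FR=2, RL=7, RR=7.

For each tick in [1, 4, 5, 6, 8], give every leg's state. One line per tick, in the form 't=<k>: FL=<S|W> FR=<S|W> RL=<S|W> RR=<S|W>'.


t=1: FL=W FR=S RL=S RR=S
t=4: FL=S FR=W RL=S RR=S
t=5: FL=S FR=W RL=S RR=S
t=6: FL=S FR=S RL=S RR=S
t=8: FL=S FR=S RL=W RR=W

t=1: phase=(6,3,0,0) vs β=6 → FL=W FR=S RL=S RR=S
t=4: phase=(1,6,3,3) vs β=6 → FL=S FR=W RL=S RR=S
t=5: phase=(2,7,4,4) vs β=6 → FL=S FR=W RL=S RR=S
t=6: phase=(3,0,5,5) vs β=6 → FL=S FR=S RL=S RR=S
t=8: phase=(5,2,7,7) vs β=6 → FL=S FR=S RL=W RR=W


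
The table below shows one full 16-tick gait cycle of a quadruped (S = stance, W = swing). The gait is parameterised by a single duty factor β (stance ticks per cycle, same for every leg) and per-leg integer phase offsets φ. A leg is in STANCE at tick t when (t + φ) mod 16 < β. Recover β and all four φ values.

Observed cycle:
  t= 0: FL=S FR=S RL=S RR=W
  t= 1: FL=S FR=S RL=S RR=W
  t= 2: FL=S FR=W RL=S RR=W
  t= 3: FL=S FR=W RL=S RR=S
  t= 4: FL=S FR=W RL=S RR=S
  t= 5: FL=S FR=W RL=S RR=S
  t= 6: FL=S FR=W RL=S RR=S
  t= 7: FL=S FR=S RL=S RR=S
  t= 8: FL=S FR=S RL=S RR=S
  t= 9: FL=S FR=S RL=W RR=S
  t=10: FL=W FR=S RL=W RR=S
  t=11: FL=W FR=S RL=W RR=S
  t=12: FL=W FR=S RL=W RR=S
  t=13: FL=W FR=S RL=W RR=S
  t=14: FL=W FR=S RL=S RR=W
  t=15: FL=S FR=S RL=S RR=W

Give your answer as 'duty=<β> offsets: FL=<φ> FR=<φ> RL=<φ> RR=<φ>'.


duty=11 offsets: FL=1 FR=9 RL=2 RR=13

duty β = stance ticks per leg = 11
FL: stance ticks = 11; W→S at t=15 → φ=1
FR: stance ticks = 11; W→S at t=7 → φ=9
RL: stance ticks = 11; W→S at t=14 → φ=2
RR: stance ticks = 11; W→S at t=3 → φ=13


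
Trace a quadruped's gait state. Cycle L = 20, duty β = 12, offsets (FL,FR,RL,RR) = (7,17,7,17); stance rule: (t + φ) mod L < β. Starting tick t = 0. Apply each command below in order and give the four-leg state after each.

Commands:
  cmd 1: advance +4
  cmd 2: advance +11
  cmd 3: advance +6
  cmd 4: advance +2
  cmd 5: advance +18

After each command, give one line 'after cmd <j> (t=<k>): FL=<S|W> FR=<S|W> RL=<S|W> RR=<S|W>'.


start t=0: FL=S FR=W RL=S RR=W
cmd 1: advance +4 → t=4, phase=(11,1,11,1) → FL=S FR=S RL=S RR=S
cmd 2: advance +11 → t=15, phase=(2,12,2,12) → FL=S FR=W RL=S RR=W
cmd 3: advance +6 → t=21, phase=(8,18,8,18) → FL=S FR=W RL=S RR=W
cmd 4: advance +2 → t=23, phase=(10,0,10,0) → FL=S FR=S RL=S RR=S
cmd 5: advance +18 → t=41, phase=(8,18,8,18) → FL=S FR=W RL=S RR=W

after cmd 1 (t=4): FL=S FR=S RL=S RR=S
after cmd 2 (t=15): FL=S FR=W RL=S RR=W
after cmd 3 (t=21): FL=S FR=W RL=S RR=W
after cmd 4 (t=23): FL=S FR=S RL=S RR=S
after cmd 5 (t=41): FL=S FR=W RL=S RR=W


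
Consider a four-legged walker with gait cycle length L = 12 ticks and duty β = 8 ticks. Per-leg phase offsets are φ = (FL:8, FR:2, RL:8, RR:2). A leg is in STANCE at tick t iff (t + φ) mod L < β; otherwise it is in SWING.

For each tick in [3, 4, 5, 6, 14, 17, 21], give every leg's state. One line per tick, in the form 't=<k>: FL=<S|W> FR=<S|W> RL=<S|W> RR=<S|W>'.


t=3: phase=(11,5,11,5) vs β=8 → FL=W FR=S RL=W RR=S
t=4: phase=(0,6,0,6) vs β=8 → FL=S FR=S RL=S RR=S
t=5: phase=(1,7,1,7) vs β=8 → FL=S FR=S RL=S RR=S
t=6: phase=(2,8,2,8) vs β=8 → FL=S FR=W RL=S RR=W
t=14: phase=(10,4,10,4) vs β=8 → FL=W FR=S RL=W RR=S
t=17: phase=(1,7,1,7) vs β=8 → FL=S FR=S RL=S RR=S
t=21: phase=(5,11,5,11) vs β=8 → FL=S FR=W RL=S RR=W

t=3: FL=W FR=S RL=W RR=S
t=4: FL=S FR=S RL=S RR=S
t=5: FL=S FR=S RL=S RR=S
t=6: FL=S FR=W RL=S RR=W
t=14: FL=W FR=S RL=W RR=S
t=17: FL=S FR=S RL=S RR=S
t=21: FL=S FR=W RL=S RR=W


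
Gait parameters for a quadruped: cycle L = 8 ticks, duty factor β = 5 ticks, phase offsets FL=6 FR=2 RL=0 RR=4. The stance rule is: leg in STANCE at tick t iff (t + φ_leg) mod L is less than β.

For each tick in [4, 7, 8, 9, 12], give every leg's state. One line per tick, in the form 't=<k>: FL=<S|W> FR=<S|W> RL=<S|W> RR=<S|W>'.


t=4: FL=S FR=W RL=S RR=S
t=7: FL=W FR=S RL=W RR=S
t=8: FL=W FR=S RL=S RR=S
t=9: FL=W FR=S RL=S RR=W
t=12: FL=S FR=W RL=S RR=S

t=4: phase=(2,6,4,0) vs β=5 → FL=S FR=W RL=S RR=S
t=7: phase=(5,1,7,3) vs β=5 → FL=W FR=S RL=W RR=S
t=8: phase=(6,2,0,4) vs β=5 → FL=W FR=S RL=S RR=S
t=9: phase=(7,3,1,5) vs β=5 → FL=W FR=S RL=S RR=W
t=12: phase=(2,6,4,0) vs β=5 → FL=S FR=W RL=S RR=S


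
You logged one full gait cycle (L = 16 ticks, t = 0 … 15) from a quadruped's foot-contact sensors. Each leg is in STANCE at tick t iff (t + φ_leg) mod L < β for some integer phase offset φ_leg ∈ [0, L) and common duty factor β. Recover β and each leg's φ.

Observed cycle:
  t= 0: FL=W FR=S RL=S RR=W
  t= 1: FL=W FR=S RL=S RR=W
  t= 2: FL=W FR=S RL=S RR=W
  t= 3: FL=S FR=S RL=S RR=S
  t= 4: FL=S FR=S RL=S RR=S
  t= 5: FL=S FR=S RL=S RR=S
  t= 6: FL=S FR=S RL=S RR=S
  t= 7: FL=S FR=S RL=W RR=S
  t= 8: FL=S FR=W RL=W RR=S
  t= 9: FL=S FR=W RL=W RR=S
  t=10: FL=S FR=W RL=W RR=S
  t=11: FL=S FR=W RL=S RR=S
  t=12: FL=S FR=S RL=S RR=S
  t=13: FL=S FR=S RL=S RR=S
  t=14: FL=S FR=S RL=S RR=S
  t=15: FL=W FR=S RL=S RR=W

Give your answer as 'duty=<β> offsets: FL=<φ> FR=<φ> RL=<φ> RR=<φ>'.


duty β = stance ticks per leg = 12
FL: stance ticks = 12; W→S at t=3 → φ=13
FR: stance ticks = 12; W→S at t=12 → φ=4
RL: stance ticks = 12; W→S at t=11 → φ=5
RR: stance ticks = 12; W→S at t=3 → φ=13

duty=12 offsets: FL=13 FR=4 RL=5 RR=13


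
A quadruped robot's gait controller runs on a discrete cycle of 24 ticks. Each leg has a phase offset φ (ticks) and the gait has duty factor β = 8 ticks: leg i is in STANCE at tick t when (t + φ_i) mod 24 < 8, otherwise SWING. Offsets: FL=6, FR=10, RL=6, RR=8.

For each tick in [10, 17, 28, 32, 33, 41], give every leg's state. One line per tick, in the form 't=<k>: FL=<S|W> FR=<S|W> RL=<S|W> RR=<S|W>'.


t=10: phase=(16,20,16,18) vs β=8 → FL=W FR=W RL=W RR=W
t=17: phase=(23,3,23,1) vs β=8 → FL=W FR=S RL=W RR=S
t=28: phase=(10,14,10,12) vs β=8 → FL=W FR=W RL=W RR=W
t=32: phase=(14,18,14,16) vs β=8 → FL=W FR=W RL=W RR=W
t=33: phase=(15,19,15,17) vs β=8 → FL=W FR=W RL=W RR=W
t=41: phase=(23,3,23,1) vs β=8 → FL=W FR=S RL=W RR=S

t=10: FL=W FR=W RL=W RR=W
t=17: FL=W FR=S RL=W RR=S
t=28: FL=W FR=W RL=W RR=W
t=32: FL=W FR=W RL=W RR=W
t=33: FL=W FR=W RL=W RR=W
t=41: FL=W FR=S RL=W RR=S


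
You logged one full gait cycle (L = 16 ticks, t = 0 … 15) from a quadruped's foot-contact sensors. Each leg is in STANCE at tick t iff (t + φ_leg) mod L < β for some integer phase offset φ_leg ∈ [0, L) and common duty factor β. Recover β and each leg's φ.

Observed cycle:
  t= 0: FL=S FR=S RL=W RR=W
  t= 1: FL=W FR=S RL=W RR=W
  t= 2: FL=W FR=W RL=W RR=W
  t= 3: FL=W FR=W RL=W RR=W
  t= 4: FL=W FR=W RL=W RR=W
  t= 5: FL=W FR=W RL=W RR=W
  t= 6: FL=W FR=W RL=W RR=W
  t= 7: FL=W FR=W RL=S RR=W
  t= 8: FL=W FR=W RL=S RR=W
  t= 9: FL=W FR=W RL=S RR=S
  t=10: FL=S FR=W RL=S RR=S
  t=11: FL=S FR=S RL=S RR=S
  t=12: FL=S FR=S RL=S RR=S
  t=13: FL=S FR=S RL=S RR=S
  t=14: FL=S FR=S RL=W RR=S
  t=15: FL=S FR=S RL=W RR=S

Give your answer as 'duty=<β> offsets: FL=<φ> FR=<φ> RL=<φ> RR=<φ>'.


duty=7 offsets: FL=6 FR=5 RL=9 RR=7

duty β = stance ticks per leg = 7
FL: stance ticks = 7; W→S at t=10 → φ=6
FR: stance ticks = 7; W→S at t=11 → φ=5
RL: stance ticks = 7; W→S at t=7 → φ=9
RR: stance ticks = 7; W→S at t=9 → φ=7


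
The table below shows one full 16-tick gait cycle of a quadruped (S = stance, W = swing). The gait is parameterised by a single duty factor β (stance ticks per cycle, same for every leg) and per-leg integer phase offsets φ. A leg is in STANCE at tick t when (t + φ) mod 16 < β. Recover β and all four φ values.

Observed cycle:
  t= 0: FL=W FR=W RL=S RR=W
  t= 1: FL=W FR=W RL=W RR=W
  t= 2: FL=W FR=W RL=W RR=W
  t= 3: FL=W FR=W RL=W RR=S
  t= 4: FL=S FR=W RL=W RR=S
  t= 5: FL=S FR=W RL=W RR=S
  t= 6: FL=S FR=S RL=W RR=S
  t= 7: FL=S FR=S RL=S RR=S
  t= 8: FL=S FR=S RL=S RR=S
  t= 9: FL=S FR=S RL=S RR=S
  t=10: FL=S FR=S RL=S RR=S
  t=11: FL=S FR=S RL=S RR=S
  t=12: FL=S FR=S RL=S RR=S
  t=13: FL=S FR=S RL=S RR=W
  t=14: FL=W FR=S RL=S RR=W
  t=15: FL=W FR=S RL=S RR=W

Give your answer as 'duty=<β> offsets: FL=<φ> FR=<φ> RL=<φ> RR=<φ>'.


duty=10 offsets: FL=12 FR=10 RL=9 RR=13

duty β = stance ticks per leg = 10
FL: stance ticks = 10; W→S at t=4 → φ=12
FR: stance ticks = 10; W→S at t=6 → φ=10
RL: stance ticks = 10; W→S at t=7 → φ=9
RR: stance ticks = 10; W→S at t=3 → φ=13


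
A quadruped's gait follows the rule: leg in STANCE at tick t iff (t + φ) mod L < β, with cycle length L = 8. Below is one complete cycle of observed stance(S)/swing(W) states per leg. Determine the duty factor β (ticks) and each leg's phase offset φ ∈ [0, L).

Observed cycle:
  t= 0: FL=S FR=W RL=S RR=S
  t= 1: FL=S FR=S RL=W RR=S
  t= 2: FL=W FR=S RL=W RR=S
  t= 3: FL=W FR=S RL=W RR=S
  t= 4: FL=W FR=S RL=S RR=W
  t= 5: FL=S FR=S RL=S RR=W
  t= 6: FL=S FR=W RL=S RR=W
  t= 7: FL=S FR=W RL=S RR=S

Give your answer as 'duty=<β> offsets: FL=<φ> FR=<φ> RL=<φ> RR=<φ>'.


duty β = stance ticks per leg = 5
FL: stance ticks = 5; W→S at t=5 → φ=3
FR: stance ticks = 5; W→S at t=1 → φ=7
RL: stance ticks = 5; W→S at t=4 → φ=4
RR: stance ticks = 5; W→S at t=7 → φ=1

duty=5 offsets: FL=3 FR=7 RL=4 RR=1


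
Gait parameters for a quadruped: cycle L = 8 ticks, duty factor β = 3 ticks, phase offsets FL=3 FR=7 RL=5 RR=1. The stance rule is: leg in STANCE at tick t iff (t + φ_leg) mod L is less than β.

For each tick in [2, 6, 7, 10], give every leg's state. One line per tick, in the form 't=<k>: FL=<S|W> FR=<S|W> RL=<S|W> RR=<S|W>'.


t=2: phase=(5,1,7,3) vs β=3 → FL=W FR=S RL=W RR=W
t=6: phase=(1,5,3,7) vs β=3 → FL=S FR=W RL=W RR=W
t=7: phase=(2,6,4,0) vs β=3 → FL=S FR=W RL=W RR=S
t=10: phase=(5,1,7,3) vs β=3 → FL=W FR=S RL=W RR=W

t=2: FL=W FR=S RL=W RR=W
t=6: FL=S FR=W RL=W RR=W
t=7: FL=S FR=W RL=W RR=S
t=10: FL=W FR=S RL=W RR=W


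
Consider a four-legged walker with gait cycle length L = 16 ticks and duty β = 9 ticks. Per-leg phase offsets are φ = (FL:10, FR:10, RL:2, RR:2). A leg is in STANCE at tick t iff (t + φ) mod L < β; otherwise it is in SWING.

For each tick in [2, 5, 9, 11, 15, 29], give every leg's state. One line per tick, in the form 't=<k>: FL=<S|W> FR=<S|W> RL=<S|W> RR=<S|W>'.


t=2: FL=W FR=W RL=S RR=S
t=5: FL=W FR=W RL=S RR=S
t=9: FL=S FR=S RL=W RR=W
t=11: FL=S FR=S RL=W RR=W
t=15: FL=W FR=W RL=S RR=S
t=29: FL=S FR=S RL=W RR=W

t=2: phase=(12,12,4,4) vs β=9 → FL=W FR=W RL=S RR=S
t=5: phase=(15,15,7,7) vs β=9 → FL=W FR=W RL=S RR=S
t=9: phase=(3,3,11,11) vs β=9 → FL=S FR=S RL=W RR=W
t=11: phase=(5,5,13,13) vs β=9 → FL=S FR=S RL=W RR=W
t=15: phase=(9,9,1,1) vs β=9 → FL=W FR=W RL=S RR=S
t=29: phase=(7,7,15,15) vs β=9 → FL=S FR=S RL=W RR=W


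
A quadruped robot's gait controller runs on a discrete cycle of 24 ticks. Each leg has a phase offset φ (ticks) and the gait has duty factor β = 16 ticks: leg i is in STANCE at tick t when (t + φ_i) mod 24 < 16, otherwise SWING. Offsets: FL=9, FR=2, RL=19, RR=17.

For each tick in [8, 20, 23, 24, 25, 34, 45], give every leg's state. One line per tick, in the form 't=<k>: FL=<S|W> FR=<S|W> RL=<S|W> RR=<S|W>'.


t=8: phase=(17,10,3,1) vs β=16 → FL=W FR=S RL=S RR=S
t=20: phase=(5,22,15,13) vs β=16 → FL=S FR=W RL=S RR=S
t=23: phase=(8,1,18,16) vs β=16 → FL=S FR=S RL=W RR=W
t=24: phase=(9,2,19,17) vs β=16 → FL=S FR=S RL=W RR=W
t=25: phase=(10,3,20,18) vs β=16 → FL=S FR=S RL=W RR=W
t=34: phase=(19,12,5,3) vs β=16 → FL=W FR=S RL=S RR=S
t=45: phase=(6,23,16,14) vs β=16 → FL=S FR=W RL=W RR=S

t=8: FL=W FR=S RL=S RR=S
t=20: FL=S FR=W RL=S RR=S
t=23: FL=S FR=S RL=W RR=W
t=24: FL=S FR=S RL=W RR=W
t=25: FL=S FR=S RL=W RR=W
t=34: FL=W FR=S RL=S RR=S
t=45: FL=S FR=W RL=W RR=S


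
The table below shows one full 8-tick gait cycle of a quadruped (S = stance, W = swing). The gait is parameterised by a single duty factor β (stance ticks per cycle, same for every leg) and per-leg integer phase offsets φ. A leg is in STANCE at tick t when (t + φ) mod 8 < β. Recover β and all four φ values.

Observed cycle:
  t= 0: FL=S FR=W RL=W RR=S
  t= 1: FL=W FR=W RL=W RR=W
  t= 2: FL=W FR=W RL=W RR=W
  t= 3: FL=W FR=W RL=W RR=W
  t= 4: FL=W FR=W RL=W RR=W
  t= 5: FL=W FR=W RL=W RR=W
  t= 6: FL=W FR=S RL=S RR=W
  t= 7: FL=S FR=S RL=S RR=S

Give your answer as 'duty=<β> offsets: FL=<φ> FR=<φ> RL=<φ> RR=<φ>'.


duty β = stance ticks per leg = 2
FL: stance ticks = 2; W→S at t=7 → φ=1
FR: stance ticks = 2; W→S at t=6 → φ=2
RL: stance ticks = 2; W→S at t=6 → φ=2
RR: stance ticks = 2; W→S at t=7 → φ=1

duty=2 offsets: FL=1 FR=2 RL=2 RR=1


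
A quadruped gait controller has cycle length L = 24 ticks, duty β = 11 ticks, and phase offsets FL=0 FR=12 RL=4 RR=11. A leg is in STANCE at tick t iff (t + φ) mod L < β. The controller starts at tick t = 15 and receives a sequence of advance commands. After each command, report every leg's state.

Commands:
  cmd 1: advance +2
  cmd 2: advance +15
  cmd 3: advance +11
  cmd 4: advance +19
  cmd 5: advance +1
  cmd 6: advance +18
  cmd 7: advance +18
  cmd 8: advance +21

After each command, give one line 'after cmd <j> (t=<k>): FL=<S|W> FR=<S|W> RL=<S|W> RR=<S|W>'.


start t=15: FL=W FR=S RL=W RR=S
cmd 1: advance +2 → t=17, phase=(17,5,21,4) → FL=W FR=S RL=W RR=S
cmd 2: advance +15 → t=32, phase=(8,20,12,19) → FL=S FR=W RL=W RR=W
cmd 3: advance +11 → t=43, phase=(19,7,23,6) → FL=W FR=S RL=W RR=S
cmd 4: advance +19 → t=62, phase=(14,2,18,1) → FL=W FR=S RL=W RR=S
cmd 5: advance +1 → t=63, phase=(15,3,19,2) → FL=W FR=S RL=W RR=S
cmd 6: advance +18 → t=81, phase=(9,21,13,20) → FL=S FR=W RL=W RR=W
cmd 7: advance +18 → t=99, phase=(3,15,7,14) → FL=S FR=W RL=S RR=W
cmd 8: advance +21 → t=120, phase=(0,12,4,11) → FL=S FR=W RL=S RR=W

after cmd 1 (t=17): FL=W FR=S RL=W RR=S
after cmd 2 (t=32): FL=S FR=W RL=W RR=W
after cmd 3 (t=43): FL=W FR=S RL=W RR=S
after cmd 4 (t=62): FL=W FR=S RL=W RR=S
after cmd 5 (t=63): FL=W FR=S RL=W RR=S
after cmd 6 (t=81): FL=S FR=W RL=W RR=W
after cmd 7 (t=99): FL=S FR=W RL=S RR=W
after cmd 8 (t=120): FL=S FR=W RL=S RR=W


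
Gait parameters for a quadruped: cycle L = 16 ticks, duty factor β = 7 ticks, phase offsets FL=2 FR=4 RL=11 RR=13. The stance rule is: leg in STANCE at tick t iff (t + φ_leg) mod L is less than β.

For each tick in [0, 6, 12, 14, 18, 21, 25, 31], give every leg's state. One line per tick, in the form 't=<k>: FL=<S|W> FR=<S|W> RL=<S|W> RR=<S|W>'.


t=0: FL=S FR=S RL=W RR=W
t=6: FL=W FR=W RL=S RR=S
t=12: FL=W FR=S RL=W RR=W
t=14: FL=S FR=S RL=W RR=W
t=18: FL=S FR=S RL=W RR=W
t=21: FL=W FR=W RL=S RR=S
t=25: FL=W FR=W RL=S RR=S
t=31: FL=S FR=S RL=W RR=W

t=0: phase=(2,4,11,13) vs β=7 → FL=S FR=S RL=W RR=W
t=6: phase=(8,10,1,3) vs β=7 → FL=W FR=W RL=S RR=S
t=12: phase=(14,0,7,9) vs β=7 → FL=W FR=S RL=W RR=W
t=14: phase=(0,2,9,11) vs β=7 → FL=S FR=S RL=W RR=W
t=18: phase=(4,6,13,15) vs β=7 → FL=S FR=S RL=W RR=W
t=21: phase=(7,9,0,2) vs β=7 → FL=W FR=W RL=S RR=S
t=25: phase=(11,13,4,6) vs β=7 → FL=W FR=W RL=S RR=S
t=31: phase=(1,3,10,12) vs β=7 → FL=S FR=S RL=W RR=W


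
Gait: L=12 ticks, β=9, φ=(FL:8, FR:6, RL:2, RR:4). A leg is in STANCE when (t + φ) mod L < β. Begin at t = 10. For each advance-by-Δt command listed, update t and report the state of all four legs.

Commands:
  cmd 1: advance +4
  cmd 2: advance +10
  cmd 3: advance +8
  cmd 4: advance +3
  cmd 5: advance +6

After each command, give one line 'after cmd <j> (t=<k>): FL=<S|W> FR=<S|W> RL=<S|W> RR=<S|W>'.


start t=10: FL=S FR=S RL=S RR=S
cmd 1: advance +4 → t=14, phase=(10,8,4,6) → FL=W FR=S RL=S RR=S
cmd 2: advance +10 → t=24, phase=(8,6,2,4) → FL=S FR=S RL=S RR=S
cmd 3: advance +8 → t=32, phase=(4,2,10,0) → FL=S FR=S RL=W RR=S
cmd 4: advance +3 → t=35, phase=(7,5,1,3) → FL=S FR=S RL=S RR=S
cmd 5: advance +6 → t=41, phase=(1,11,7,9) → FL=S FR=W RL=S RR=W

after cmd 1 (t=14): FL=W FR=S RL=S RR=S
after cmd 2 (t=24): FL=S FR=S RL=S RR=S
after cmd 3 (t=32): FL=S FR=S RL=W RR=S
after cmd 4 (t=35): FL=S FR=S RL=S RR=S
after cmd 5 (t=41): FL=S FR=W RL=S RR=W


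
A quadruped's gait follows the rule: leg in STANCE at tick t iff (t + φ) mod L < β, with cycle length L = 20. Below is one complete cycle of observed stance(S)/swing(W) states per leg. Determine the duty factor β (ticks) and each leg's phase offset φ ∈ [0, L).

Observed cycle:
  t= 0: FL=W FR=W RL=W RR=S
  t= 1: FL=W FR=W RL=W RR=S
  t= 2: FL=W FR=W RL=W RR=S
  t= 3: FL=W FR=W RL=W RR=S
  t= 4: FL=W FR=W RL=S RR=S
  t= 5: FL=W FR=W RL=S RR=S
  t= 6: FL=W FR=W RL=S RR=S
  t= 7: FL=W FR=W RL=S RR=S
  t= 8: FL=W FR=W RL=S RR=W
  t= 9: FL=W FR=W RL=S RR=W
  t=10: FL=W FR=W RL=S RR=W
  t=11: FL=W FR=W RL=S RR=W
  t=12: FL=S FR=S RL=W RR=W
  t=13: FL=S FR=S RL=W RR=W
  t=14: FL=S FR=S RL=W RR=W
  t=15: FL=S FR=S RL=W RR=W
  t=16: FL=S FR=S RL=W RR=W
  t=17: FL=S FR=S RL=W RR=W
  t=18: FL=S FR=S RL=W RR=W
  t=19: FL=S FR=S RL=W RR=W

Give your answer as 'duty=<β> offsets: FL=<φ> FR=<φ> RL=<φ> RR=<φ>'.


duty=8 offsets: FL=8 FR=8 RL=16 RR=0

duty β = stance ticks per leg = 8
FL: stance ticks = 8; W→S at t=12 → φ=8
FR: stance ticks = 8; W→S at t=12 → φ=8
RL: stance ticks = 8; W→S at t=4 → φ=16
RR: stance ticks = 8; W→S at t=0 → φ=0


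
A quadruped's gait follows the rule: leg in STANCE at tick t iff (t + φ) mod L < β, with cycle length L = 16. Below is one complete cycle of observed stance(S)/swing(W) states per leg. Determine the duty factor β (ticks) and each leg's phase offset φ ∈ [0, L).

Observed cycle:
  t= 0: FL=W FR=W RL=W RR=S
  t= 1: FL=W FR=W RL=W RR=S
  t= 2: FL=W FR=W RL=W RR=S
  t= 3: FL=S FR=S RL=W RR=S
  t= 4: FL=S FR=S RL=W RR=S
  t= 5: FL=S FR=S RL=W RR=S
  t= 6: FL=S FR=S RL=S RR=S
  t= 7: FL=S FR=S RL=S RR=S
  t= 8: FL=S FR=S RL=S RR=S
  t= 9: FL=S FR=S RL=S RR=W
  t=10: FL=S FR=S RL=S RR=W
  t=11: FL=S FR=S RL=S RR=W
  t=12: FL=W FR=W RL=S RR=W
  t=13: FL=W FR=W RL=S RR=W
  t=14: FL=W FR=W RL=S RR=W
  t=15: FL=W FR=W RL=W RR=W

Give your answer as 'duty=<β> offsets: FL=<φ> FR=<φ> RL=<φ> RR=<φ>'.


duty β = stance ticks per leg = 9
FL: stance ticks = 9; W→S at t=3 → φ=13
FR: stance ticks = 9; W→S at t=3 → φ=13
RL: stance ticks = 9; W→S at t=6 → φ=10
RR: stance ticks = 9; W→S at t=0 → φ=0

duty=9 offsets: FL=13 FR=13 RL=10 RR=0


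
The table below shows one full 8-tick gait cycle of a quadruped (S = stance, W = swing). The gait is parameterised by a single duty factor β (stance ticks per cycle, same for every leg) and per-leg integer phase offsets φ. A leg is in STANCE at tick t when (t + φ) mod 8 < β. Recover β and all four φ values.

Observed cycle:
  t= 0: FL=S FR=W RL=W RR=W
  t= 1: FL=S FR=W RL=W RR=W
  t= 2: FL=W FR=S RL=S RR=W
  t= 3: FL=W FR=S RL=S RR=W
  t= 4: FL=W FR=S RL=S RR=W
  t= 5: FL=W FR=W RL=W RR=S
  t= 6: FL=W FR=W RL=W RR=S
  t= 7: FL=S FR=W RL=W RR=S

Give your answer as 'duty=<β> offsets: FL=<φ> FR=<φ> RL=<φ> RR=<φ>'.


duty=3 offsets: FL=1 FR=6 RL=6 RR=3

duty β = stance ticks per leg = 3
FL: stance ticks = 3; W→S at t=7 → φ=1
FR: stance ticks = 3; W→S at t=2 → φ=6
RL: stance ticks = 3; W→S at t=2 → φ=6
RR: stance ticks = 3; W→S at t=5 → φ=3


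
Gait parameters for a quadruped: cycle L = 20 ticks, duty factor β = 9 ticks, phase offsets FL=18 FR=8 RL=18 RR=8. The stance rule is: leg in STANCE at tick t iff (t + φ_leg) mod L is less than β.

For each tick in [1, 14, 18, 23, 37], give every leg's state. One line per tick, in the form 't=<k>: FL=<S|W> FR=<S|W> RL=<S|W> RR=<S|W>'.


t=1: phase=(19,9,19,9) vs β=9 → FL=W FR=W RL=W RR=W
t=14: phase=(12,2,12,2) vs β=9 → FL=W FR=S RL=W RR=S
t=18: phase=(16,6,16,6) vs β=9 → FL=W FR=S RL=W RR=S
t=23: phase=(1,11,1,11) vs β=9 → FL=S FR=W RL=S RR=W
t=37: phase=(15,5,15,5) vs β=9 → FL=W FR=S RL=W RR=S

t=1: FL=W FR=W RL=W RR=W
t=14: FL=W FR=S RL=W RR=S
t=18: FL=W FR=S RL=W RR=S
t=23: FL=S FR=W RL=S RR=W
t=37: FL=W FR=S RL=W RR=S


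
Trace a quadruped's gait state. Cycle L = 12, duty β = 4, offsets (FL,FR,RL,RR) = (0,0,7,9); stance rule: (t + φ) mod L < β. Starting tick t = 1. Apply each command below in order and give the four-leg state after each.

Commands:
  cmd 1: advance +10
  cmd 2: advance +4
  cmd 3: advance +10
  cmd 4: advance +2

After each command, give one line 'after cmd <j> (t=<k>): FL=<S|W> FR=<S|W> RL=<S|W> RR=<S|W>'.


start t=1: FL=S FR=S RL=W RR=W
cmd 1: advance +10 → t=11, phase=(11,11,6,8) → FL=W FR=W RL=W RR=W
cmd 2: advance +4 → t=15, phase=(3,3,10,0) → FL=S FR=S RL=W RR=S
cmd 3: advance +10 → t=25, phase=(1,1,8,10) → FL=S FR=S RL=W RR=W
cmd 4: advance +2 → t=27, phase=(3,3,10,0) → FL=S FR=S RL=W RR=S

after cmd 1 (t=11): FL=W FR=W RL=W RR=W
after cmd 2 (t=15): FL=S FR=S RL=W RR=S
after cmd 3 (t=25): FL=S FR=S RL=W RR=W
after cmd 4 (t=27): FL=S FR=S RL=W RR=S


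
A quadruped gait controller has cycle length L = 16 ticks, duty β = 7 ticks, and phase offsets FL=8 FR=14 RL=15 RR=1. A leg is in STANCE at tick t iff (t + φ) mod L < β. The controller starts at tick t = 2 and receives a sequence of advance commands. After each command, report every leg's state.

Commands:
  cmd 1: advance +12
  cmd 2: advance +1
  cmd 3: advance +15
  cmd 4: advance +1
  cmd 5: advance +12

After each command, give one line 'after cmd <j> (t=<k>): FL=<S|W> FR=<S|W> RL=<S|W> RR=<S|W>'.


after cmd 1 (t=14): FL=S FR=W RL=W RR=W
after cmd 2 (t=15): FL=W FR=W RL=W RR=S
after cmd 3 (t=30): FL=S FR=W RL=W RR=W
after cmd 4 (t=31): FL=W FR=W RL=W RR=S
after cmd 5 (t=43): FL=S FR=W RL=W RR=W

start t=2: FL=W FR=S RL=S RR=S
cmd 1: advance +12 → t=14, phase=(6,12,13,15) → FL=S FR=W RL=W RR=W
cmd 2: advance +1 → t=15, phase=(7,13,14,0) → FL=W FR=W RL=W RR=S
cmd 3: advance +15 → t=30, phase=(6,12,13,15) → FL=S FR=W RL=W RR=W
cmd 4: advance +1 → t=31, phase=(7,13,14,0) → FL=W FR=W RL=W RR=S
cmd 5: advance +12 → t=43, phase=(3,9,10,12) → FL=S FR=W RL=W RR=W


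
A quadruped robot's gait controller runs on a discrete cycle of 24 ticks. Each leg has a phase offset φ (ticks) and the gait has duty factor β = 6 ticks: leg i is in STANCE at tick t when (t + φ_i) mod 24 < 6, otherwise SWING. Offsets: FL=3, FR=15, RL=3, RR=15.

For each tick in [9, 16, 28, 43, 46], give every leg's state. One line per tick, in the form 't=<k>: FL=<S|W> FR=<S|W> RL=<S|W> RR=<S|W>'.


t=9: phase=(12,0,12,0) vs β=6 → FL=W FR=S RL=W RR=S
t=16: phase=(19,7,19,7) vs β=6 → FL=W FR=W RL=W RR=W
t=28: phase=(7,19,7,19) vs β=6 → FL=W FR=W RL=W RR=W
t=43: phase=(22,10,22,10) vs β=6 → FL=W FR=W RL=W RR=W
t=46: phase=(1,13,1,13) vs β=6 → FL=S FR=W RL=S RR=W

t=9: FL=W FR=S RL=W RR=S
t=16: FL=W FR=W RL=W RR=W
t=28: FL=W FR=W RL=W RR=W
t=43: FL=W FR=W RL=W RR=W
t=46: FL=S FR=W RL=S RR=W


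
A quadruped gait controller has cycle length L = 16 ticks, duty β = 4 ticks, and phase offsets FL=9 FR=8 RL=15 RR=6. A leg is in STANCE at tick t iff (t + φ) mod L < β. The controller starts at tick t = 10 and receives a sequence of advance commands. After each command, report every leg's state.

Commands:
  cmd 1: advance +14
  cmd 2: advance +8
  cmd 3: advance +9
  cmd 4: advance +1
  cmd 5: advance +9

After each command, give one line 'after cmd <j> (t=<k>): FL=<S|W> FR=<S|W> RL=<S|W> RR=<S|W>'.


after cmd 1 (t=24): FL=S FR=S RL=W RR=W
after cmd 2 (t=32): FL=W FR=W RL=W RR=W
after cmd 3 (t=41): FL=S FR=S RL=W RR=W
after cmd 4 (t=42): FL=S FR=S RL=W RR=S
after cmd 5 (t=51): FL=W FR=W RL=S RR=W

start t=10: FL=S FR=S RL=W RR=S
cmd 1: advance +14 → t=24, phase=(1,0,7,14) → FL=S FR=S RL=W RR=W
cmd 2: advance +8 → t=32, phase=(9,8,15,6) → FL=W FR=W RL=W RR=W
cmd 3: advance +9 → t=41, phase=(2,1,8,15) → FL=S FR=S RL=W RR=W
cmd 4: advance +1 → t=42, phase=(3,2,9,0) → FL=S FR=S RL=W RR=S
cmd 5: advance +9 → t=51, phase=(12,11,2,9) → FL=W FR=W RL=S RR=W


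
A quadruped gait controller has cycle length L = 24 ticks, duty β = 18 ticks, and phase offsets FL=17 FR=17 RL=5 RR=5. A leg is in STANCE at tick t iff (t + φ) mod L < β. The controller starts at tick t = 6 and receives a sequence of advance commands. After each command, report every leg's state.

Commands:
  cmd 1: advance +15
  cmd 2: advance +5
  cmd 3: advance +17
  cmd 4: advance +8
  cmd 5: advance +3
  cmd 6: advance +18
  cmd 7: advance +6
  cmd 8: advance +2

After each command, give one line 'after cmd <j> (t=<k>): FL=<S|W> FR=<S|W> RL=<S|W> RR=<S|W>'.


start t=6: FL=W FR=W RL=S RR=S
cmd 1: advance +15 → t=21, phase=(14,14,2,2) → FL=S FR=S RL=S RR=S
cmd 2: advance +5 → t=26, phase=(19,19,7,7) → FL=W FR=W RL=S RR=S
cmd 3: advance +17 → t=43, phase=(12,12,0,0) → FL=S FR=S RL=S RR=S
cmd 4: advance +8 → t=51, phase=(20,20,8,8) → FL=W FR=W RL=S RR=S
cmd 5: advance +3 → t=54, phase=(23,23,11,11) → FL=W FR=W RL=S RR=S
cmd 6: advance +18 → t=72, phase=(17,17,5,5) → FL=S FR=S RL=S RR=S
cmd 7: advance +6 → t=78, phase=(23,23,11,11) → FL=W FR=W RL=S RR=S
cmd 8: advance +2 → t=80, phase=(1,1,13,13) → FL=S FR=S RL=S RR=S

after cmd 1 (t=21): FL=S FR=S RL=S RR=S
after cmd 2 (t=26): FL=W FR=W RL=S RR=S
after cmd 3 (t=43): FL=S FR=S RL=S RR=S
after cmd 4 (t=51): FL=W FR=W RL=S RR=S
after cmd 5 (t=54): FL=W FR=W RL=S RR=S
after cmd 6 (t=72): FL=S FR=S RL=S RR=S
after cmd 7 (t=78): FL=W FR=W RL=S RR=S
after cmd 8 (t=80): FL=S FR=S RL=S RR=S
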